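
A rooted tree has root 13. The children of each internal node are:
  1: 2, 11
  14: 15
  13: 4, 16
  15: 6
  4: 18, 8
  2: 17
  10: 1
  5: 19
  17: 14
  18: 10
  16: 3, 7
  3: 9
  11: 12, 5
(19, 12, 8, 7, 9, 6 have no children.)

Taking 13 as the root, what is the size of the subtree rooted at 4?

4's subtree: {4, 18, 8, 10, 1, 2, 11, 17, 12, 5, 14, 19, 15, 6}, size 14.

14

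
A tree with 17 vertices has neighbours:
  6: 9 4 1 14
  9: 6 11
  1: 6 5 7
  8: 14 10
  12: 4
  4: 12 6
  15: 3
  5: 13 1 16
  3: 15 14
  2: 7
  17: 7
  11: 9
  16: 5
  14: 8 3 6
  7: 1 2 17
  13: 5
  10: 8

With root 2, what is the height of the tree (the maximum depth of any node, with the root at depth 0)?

6

The longest root-to-leaf path is 2 → 7 → 1 → 6 → 14 → 3 → 15 (6 edges).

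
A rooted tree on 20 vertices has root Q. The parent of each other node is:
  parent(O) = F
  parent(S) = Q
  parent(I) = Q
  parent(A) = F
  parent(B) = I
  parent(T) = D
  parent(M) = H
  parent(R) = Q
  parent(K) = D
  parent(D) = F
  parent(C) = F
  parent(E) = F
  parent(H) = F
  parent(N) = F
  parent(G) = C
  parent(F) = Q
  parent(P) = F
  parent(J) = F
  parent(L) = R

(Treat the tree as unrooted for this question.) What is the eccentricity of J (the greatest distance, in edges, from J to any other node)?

4

Distances from J peak at 4, attained at L (B also at distance 4).
J-F-Q-R-L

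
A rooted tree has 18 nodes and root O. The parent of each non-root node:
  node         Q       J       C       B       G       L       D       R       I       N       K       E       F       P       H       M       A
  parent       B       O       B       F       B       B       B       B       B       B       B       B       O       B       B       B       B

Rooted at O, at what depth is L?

Climbing from L to the root: L – B – F – O. That's 3 steps.

3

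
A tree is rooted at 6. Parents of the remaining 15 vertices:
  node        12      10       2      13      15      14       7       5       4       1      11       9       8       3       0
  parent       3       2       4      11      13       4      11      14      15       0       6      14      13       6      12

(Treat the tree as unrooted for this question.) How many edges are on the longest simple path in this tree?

10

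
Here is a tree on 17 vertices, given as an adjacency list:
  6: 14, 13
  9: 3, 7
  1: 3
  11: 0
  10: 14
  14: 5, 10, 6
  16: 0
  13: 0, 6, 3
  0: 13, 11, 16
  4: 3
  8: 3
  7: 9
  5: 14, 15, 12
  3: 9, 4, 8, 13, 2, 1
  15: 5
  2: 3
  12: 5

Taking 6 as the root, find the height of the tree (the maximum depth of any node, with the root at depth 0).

4

A deepest node is 7, reached by 6 → 13 → 3 → 9 → 7.
That path has 4 edges, so the height is 4.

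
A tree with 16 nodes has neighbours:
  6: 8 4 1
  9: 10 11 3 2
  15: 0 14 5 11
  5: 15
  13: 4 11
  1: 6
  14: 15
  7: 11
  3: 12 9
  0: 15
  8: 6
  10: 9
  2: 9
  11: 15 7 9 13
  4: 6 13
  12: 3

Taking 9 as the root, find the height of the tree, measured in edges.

The longest root-to-leaf path is 9-11-13-4-6-1 (5 edges).

5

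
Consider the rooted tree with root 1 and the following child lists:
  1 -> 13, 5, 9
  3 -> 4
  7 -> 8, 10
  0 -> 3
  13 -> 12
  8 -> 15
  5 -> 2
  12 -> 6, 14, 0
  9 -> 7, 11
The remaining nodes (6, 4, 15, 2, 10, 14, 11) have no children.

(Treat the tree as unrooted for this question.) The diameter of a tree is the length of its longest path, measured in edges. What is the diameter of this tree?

9

Starting from 4, a farthest node is 15 at distance 9.
One longest path: 4 - 3 - 0 - 12 - 13 - 1 - 9 - 7 - 8 - 15.
So the diameter is 9.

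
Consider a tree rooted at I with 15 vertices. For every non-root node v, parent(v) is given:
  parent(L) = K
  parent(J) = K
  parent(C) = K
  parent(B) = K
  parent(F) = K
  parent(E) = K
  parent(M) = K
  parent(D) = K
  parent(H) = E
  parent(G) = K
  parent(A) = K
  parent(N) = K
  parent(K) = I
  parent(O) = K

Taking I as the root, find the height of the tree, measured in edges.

3

A deepest node is H, reached by I-K-E-H.
That path has 3 edges, so the height is 3.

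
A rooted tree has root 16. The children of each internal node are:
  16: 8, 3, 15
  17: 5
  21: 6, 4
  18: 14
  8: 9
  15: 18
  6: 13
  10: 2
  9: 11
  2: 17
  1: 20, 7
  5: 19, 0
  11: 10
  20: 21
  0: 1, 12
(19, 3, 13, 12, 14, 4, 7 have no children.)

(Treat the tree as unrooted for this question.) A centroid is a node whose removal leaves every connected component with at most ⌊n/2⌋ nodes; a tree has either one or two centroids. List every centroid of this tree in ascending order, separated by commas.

5, 17

If 17 is removed the pieces have sizes 11, 10, all ≤ ⌊22/2⌋ = 11.
5 is adjacent to 17 and is also a centroid (the largest component after removing it is likewise 11).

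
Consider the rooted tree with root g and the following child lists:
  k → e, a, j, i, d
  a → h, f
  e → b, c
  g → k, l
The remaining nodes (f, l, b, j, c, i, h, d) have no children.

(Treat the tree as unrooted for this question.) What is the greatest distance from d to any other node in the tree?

3

The node farthest from d is l (h, b, f, c also at distance 3), via d–k–g–l — 3 edges.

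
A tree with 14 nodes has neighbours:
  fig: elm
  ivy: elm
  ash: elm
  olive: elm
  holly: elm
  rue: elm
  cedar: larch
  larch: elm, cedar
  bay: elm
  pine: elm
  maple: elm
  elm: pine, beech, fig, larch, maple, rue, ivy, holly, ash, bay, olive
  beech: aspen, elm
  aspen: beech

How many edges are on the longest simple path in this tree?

4

Starting from aspen, a farthest node is cedar at distance 4.
One longest path: aspen – beech – elm – larch – cedar.
So the diameter is 4.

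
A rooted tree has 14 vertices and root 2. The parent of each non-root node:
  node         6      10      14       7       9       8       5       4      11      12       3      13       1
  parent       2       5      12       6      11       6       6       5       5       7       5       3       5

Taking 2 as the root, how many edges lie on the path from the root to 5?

Path from 2 to 5: 2–6–5, which has 2 edges.

2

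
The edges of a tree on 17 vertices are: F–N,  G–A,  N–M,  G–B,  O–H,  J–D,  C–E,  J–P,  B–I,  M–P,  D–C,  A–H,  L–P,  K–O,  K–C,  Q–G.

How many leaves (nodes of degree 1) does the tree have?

The leaves are E, F, I, L, Q.
That is 5 leaves.

5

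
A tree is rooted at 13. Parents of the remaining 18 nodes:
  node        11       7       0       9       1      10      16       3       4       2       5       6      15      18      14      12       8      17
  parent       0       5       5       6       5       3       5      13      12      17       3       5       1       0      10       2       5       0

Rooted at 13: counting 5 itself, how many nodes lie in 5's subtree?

5's subtree: {5, 8, 7, 1, 0, 6, 16, 15, 18, 17, 11, 9, 2, 12, 4}, size 15.

15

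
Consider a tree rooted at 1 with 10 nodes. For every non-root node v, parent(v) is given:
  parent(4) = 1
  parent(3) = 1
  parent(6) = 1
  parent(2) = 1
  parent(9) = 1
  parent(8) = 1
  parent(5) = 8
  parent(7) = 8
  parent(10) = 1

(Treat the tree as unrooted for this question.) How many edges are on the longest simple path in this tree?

3

BFS from 7 reaches 2 last, at distance 3; BFS from 2 confirms no node is farther.
Path: 7 – 8 – 1 – 2.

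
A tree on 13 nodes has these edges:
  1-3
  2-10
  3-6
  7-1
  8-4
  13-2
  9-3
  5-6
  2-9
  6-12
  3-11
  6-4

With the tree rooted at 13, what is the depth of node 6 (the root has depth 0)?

Climbing from 6 to the root: 6–3–9–2–13. That's 4 steps.

4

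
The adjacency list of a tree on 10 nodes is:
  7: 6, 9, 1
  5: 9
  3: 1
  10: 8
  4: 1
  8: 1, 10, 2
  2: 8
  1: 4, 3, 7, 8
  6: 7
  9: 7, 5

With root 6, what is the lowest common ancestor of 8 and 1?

Path 8→root: 8 1 7 6; path 1→root: 1 7 6.
First common node: 1.

1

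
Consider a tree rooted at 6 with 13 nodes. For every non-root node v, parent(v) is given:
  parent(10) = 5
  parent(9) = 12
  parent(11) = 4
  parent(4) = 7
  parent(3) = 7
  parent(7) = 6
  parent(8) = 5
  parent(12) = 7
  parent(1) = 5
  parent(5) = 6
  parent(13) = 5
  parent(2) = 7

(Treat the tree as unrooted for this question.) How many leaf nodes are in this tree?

8

The leaves are 1, 2, 3, 8, 9, 10, 11, 13.
That is 8 leaves.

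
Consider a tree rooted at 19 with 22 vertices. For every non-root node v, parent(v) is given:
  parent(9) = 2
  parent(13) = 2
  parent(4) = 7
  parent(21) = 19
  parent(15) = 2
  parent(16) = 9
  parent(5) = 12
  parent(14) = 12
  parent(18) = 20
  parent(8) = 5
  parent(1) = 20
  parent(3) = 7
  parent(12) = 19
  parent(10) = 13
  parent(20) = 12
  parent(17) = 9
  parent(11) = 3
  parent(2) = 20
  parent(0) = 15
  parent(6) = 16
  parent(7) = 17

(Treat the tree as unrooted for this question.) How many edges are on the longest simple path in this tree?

9

Starting from 11, a farthest node is 8 at distance 9.
One longest path: 11–3–7–17–9–2–20–12–5–8.
So the diameter is 9.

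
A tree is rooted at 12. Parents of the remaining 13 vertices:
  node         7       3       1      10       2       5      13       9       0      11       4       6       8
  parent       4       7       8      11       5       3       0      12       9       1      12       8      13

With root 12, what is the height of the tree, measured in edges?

10 sits deepest: 12-9-0-13-8-1-11-10 — 7 edges from the root.

7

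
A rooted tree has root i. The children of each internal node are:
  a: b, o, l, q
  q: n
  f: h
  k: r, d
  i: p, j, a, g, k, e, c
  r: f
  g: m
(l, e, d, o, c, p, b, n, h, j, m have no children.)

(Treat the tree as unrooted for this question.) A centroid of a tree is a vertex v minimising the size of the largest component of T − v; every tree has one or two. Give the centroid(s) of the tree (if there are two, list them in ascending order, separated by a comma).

If i is removed the pieces have sizes 6, 5, 2, 1, 1, 1, 1, all ≤ ⌊18/2⌋ = 9.
No neighbour of i does as well, so i is the unique centroid.

i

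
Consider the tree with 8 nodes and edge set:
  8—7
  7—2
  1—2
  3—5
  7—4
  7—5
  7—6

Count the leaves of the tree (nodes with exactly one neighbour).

5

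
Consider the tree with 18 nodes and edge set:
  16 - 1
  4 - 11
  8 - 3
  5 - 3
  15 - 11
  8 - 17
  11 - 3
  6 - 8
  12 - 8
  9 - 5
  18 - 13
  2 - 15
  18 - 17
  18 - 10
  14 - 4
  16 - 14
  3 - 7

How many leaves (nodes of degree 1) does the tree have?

Exactly 8 nodes have a single neighbour: 1, 2, 6, 7, 9, 10, 12, 13.

8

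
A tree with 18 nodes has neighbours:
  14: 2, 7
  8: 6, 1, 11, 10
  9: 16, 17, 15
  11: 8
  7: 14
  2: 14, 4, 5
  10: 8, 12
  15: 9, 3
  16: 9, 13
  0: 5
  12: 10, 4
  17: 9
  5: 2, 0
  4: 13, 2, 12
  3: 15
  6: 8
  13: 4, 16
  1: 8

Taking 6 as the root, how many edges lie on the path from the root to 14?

6

Path from 6 to 14: 6 → 8 → 10 → 12 → 4 → 2 → 14, which has 6 edges.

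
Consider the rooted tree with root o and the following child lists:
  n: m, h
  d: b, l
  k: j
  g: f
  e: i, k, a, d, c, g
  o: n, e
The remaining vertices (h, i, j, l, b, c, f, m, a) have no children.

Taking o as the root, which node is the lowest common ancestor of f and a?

Ancestors of f (toward the root): f, g, e, o.
Ancestors of a: a, e, o.
The deepest node appearing in both lists is e.

e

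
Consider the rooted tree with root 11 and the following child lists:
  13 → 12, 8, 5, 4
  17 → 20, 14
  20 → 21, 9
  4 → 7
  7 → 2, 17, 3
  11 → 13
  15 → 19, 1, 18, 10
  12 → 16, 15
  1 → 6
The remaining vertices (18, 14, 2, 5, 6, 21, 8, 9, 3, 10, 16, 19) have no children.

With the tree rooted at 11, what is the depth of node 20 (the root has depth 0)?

5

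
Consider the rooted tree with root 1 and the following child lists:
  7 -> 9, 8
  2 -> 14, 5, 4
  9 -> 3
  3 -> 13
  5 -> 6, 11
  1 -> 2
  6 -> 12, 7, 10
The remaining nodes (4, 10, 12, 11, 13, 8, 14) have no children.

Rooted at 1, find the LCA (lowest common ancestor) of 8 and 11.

5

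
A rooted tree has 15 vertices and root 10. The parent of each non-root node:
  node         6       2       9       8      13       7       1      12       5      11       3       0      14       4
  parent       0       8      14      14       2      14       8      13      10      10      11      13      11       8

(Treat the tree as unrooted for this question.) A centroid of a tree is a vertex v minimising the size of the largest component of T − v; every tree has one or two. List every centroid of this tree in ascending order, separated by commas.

Removing 8 splits the tree into components of sizes 7, 5, 1, 1; the largest is 7 ≤ ⌊15/2⌋ = 7.
No neighbour of 8 does as well, so 8 is the unique centroid.

8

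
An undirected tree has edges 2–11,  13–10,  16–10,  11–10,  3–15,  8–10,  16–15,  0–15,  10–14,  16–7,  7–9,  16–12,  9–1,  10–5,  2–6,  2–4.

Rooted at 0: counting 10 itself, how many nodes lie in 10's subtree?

Descendants of 10 (including itself): 10, 5, 14, 11, 13, 8, 2, 6, 4. That's 9.

9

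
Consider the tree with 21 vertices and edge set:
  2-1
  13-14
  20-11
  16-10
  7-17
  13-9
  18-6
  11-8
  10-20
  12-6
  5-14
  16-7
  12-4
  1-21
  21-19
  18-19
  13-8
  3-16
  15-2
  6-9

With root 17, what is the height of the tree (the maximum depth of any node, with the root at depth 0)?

15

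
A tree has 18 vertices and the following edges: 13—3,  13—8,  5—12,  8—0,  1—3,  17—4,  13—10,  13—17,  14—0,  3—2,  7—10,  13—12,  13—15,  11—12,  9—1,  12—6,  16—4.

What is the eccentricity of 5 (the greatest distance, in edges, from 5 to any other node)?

A farthest node from 5 is 14 (16, 9 also at distance 5).
The path 5–12–13–8–0–14 has 5 edges.

5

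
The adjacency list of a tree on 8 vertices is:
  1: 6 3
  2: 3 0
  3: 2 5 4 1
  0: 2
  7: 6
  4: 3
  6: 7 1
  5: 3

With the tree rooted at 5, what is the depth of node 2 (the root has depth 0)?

2

Climbing from 2 to the root: 2 → 3 → 5. That's 2 steps.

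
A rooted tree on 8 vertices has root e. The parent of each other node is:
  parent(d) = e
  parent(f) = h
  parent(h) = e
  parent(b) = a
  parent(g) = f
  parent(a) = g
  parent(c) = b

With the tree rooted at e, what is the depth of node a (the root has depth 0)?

4

Path from e to a: e–h–f–g–a, which has 4 edges.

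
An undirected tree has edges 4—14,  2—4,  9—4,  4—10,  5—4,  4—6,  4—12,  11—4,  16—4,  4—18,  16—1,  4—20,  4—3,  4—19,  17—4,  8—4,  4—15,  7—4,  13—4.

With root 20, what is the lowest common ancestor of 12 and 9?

4

Ancestors of 12 (toward the root): 12, 4, 20.
Ancestors of 9: 9, 4, 20.
The deepest node appearing in both lists is 4.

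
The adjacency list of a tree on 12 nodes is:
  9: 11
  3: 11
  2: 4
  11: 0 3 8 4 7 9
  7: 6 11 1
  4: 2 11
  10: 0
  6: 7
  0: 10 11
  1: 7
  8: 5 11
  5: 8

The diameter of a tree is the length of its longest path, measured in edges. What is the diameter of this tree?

BFS from 2 reaches 1 last, at distance 4; BFS from 1 confirms no node is farther.
Path: 2 - 4 - 11 - 7 - 1.

4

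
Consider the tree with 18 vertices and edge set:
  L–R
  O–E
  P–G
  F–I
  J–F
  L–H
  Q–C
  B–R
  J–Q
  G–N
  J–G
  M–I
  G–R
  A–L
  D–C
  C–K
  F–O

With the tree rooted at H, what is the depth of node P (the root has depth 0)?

4

H → L → R → G → P — 4 edges.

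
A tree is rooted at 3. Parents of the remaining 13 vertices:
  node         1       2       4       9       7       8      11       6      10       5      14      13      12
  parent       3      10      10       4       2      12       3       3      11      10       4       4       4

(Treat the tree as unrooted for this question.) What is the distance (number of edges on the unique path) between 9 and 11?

3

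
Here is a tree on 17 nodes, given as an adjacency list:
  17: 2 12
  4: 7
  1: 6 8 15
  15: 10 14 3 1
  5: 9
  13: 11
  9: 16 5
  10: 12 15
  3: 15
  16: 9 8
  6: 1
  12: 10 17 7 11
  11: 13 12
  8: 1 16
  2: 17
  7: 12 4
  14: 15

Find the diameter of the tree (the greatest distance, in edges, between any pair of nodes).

9

Starting from 5, a farthest node is 2 at distance 9.
One longest path: 5 – 9 – 16 – 8 – 1 – 15 – 10 – 12 – 17 – 2.
So the diameter is 9.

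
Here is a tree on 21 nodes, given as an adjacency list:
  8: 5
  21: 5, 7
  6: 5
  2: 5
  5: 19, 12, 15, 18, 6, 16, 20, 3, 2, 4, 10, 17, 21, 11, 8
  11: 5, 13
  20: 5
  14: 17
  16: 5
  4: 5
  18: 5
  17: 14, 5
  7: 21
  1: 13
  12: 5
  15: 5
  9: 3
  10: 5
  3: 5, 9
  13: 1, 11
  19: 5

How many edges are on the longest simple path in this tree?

5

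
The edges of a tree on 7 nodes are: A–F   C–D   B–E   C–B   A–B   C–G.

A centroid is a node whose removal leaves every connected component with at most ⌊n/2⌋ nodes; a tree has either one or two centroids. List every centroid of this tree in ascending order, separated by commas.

If B is removed the pieces have sizes 3, 2, 1, all ≤ ⌊7/2⌋ = 3.
No neighbour of B does as well, so B is the unique centroid.

B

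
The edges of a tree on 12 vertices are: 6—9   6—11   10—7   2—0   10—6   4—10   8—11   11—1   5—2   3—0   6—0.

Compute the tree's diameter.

Starting from 4, a farthest node is 5 at distance 5.
One longest path: 4-10-6-0-2-5.
So the diameter is 5.

5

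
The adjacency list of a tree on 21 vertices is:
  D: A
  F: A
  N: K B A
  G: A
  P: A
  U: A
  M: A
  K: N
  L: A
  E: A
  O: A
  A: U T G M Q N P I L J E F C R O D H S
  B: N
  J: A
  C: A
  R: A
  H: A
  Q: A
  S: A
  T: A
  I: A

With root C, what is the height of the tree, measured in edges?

K sits deepest: C – A – N – K — 3 edges from the root.

3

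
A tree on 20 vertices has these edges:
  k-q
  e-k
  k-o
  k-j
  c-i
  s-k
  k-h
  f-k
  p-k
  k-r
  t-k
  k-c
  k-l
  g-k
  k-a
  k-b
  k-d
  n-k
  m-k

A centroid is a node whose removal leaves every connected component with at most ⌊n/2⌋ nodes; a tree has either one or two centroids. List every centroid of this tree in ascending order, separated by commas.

k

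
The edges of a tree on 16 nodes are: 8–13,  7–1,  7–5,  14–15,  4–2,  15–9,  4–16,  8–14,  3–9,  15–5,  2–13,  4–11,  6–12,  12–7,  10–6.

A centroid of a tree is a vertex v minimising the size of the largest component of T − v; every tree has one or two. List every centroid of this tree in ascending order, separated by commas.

15

Removing 15 splits the tree into components of sizes 7, 6, 2; the largest is 7 ≤ ⌊16/2⌋ = 8.
Every other node leaves some component of size > 8, so the centroid is unique.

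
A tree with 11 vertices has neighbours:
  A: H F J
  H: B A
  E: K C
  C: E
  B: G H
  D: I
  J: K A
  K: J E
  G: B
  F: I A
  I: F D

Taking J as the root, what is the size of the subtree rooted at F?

Descendants of F (including itself): F, I, D. That's 3.

3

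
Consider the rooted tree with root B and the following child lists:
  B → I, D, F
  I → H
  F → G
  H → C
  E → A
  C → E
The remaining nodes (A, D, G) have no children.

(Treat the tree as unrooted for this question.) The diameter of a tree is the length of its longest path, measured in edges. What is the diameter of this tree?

BFS from G reaches A last, at distance 7; BFS from A confirms no node is farther.
Path: G-F-B-I-H-C-E-A.

7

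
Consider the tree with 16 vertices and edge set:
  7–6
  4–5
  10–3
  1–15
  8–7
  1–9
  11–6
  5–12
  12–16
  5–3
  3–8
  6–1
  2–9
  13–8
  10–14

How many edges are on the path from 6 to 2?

The path is 6–1–9–2, which has 3 edges.

3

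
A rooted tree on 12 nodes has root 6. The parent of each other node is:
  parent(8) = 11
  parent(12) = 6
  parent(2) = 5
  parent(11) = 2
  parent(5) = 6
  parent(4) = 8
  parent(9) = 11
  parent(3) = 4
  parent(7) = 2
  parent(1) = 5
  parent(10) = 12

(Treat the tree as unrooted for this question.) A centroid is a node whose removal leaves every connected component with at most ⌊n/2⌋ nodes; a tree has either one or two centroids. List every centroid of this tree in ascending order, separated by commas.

If 2 is removed the pieces have sizes 5, 5, 1, all ≤ ⌊12/2⌋ = 6.
No neighbour of 2 does as well, so 2 is the unique centroid.

2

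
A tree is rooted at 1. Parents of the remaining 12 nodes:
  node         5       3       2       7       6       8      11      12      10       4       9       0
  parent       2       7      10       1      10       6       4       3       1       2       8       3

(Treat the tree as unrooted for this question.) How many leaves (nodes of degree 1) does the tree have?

5

The leaves are 0, 5, 9, 11, 12.
That is 5 leaves.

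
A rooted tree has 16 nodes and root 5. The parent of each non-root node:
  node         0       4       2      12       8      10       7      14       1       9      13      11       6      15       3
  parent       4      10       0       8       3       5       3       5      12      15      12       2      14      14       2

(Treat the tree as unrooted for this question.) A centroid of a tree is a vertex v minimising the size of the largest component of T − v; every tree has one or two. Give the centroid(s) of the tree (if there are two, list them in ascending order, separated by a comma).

0, 2

Delete 2: the remaining components have sizes 8, 6, 1. Max 8 ≤ 8, so 2 is a centroid.
0 is adjacent to 2 and is also a centroid (the largest component after removing it is likewise 8).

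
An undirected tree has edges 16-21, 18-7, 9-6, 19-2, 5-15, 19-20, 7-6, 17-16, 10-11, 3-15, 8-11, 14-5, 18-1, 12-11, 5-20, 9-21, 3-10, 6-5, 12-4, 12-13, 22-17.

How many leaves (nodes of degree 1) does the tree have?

The leaves are 1, 2, 4, 8, 13, 14, 22.
That is 7 leaves.

7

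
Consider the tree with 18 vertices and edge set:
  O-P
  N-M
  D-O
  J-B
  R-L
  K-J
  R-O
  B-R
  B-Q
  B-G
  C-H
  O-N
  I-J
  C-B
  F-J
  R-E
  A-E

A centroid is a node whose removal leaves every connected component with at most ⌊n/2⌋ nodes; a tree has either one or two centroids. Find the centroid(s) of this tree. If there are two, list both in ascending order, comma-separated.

Delete B: the remaining components have sizes 9, 4, 2, 1, 1. Max 9 ≤ 9, so B is a centroid.
Its neighbour R also leaves a largest component of size 9, so both are centroids.

B, R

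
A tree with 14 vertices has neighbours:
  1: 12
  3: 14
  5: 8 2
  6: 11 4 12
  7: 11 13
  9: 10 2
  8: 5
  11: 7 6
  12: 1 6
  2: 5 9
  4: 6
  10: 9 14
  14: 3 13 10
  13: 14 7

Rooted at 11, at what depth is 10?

4

Path from 11 to 10: 11 – 7 – 13 – 14 – 10, which has 4 edges.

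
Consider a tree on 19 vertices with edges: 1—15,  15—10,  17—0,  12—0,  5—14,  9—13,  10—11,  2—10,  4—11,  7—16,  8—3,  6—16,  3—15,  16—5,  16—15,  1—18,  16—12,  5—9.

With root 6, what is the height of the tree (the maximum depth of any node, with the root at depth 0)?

4 sits deepest: 6 – 16 – 15 – 10 – 11 – 4 — 5 edges from the root.

5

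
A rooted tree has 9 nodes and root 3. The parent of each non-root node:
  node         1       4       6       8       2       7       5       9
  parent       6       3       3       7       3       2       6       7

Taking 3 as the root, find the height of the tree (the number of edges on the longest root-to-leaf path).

3

The longest root-to-leaf path is 3-2-7-9 (3 edges).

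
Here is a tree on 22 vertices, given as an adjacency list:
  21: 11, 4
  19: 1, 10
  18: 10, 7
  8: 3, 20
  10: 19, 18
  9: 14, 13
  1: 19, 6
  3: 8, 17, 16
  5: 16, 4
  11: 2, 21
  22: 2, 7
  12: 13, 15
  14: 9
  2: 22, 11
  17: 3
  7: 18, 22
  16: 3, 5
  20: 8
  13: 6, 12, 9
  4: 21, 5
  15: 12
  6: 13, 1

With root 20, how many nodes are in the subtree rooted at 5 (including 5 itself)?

17

Descendants of 5 (including itself): 5, 4, 21, 11, 2, 22, 7, 18, 10, 19, 1, 6, 13, 9, 12, 14, 15. That's 17.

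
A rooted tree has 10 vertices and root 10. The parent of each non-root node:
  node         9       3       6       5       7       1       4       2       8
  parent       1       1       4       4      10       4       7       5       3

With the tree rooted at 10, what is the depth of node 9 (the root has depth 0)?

4

Climbing from 9 to the root: 9 → 1 → 4 → 7 → 10. That's 4 steps.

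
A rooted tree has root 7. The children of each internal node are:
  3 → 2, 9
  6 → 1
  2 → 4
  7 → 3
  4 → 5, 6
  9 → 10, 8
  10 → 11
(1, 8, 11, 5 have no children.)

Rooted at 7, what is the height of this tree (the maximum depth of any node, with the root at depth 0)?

5

The longest root-to-leaf path is 7–3–2–4–6–1 (5 edges).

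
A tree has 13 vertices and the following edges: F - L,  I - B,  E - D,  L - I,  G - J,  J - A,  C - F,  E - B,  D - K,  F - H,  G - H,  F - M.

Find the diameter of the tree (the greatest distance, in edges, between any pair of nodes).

10

Starting from K, a farthest node is A at distance 10.
One longest path: K - D - E - B - I - L - F - H - G - J - A.
So the diameter is 10.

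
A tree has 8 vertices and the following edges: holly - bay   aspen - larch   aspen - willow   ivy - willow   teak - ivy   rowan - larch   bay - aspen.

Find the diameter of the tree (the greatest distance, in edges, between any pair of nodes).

5

Starting from teak, a farthest node is rowan at distance 5.
One longest path: teak–ivy–willow–aspen–larch–rowan.
So the diameter is 5.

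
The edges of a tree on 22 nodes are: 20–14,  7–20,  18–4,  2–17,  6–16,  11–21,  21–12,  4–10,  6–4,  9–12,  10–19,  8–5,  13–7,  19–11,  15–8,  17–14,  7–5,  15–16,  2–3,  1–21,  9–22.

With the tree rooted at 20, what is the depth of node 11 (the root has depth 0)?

20–7–5–8–15–16–6–4–10–19–11 — 10 edges.

10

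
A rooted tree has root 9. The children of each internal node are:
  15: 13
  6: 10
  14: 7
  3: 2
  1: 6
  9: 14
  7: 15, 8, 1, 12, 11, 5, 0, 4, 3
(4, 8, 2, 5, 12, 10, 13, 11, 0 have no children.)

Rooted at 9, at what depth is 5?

Path from 9 to 5: 9 → 14 → 7 → 5, which has 3 edges.

3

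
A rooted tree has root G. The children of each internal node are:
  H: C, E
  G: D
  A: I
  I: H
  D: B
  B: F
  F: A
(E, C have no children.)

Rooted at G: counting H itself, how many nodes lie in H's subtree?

3

H's subtree: {H, E, C}, size 3.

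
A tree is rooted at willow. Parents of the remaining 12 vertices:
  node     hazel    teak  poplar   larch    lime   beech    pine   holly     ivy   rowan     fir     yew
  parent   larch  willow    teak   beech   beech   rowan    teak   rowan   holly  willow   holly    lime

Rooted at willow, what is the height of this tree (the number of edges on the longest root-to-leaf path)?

4

The longest root-to-leaf path is willow–rowan–beech–lime–yew (4 edges).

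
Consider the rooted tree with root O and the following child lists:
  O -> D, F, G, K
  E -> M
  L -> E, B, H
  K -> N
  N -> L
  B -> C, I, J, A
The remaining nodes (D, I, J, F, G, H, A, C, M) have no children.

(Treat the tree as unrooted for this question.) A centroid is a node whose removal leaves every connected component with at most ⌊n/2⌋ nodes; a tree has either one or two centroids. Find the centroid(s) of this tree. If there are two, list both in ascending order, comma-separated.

If L is removed the pieces have sizes 6, 5, 2, 1, all ≤ ⌊15/2⌋ = 7.
Every other node leaves some component of size > 7, so the centroid is unique.

L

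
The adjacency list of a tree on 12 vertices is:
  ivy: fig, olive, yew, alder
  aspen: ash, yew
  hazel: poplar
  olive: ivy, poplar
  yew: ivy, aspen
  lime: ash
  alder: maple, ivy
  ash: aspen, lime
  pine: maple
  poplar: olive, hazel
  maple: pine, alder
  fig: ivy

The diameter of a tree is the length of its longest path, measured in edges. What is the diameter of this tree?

BFS from lime reaches hazel last, at distance 7; BFS from hazel confirms no node is farther.
Path: lime - ash - aspen - yew - ivy - olive - poplar - hazel.

7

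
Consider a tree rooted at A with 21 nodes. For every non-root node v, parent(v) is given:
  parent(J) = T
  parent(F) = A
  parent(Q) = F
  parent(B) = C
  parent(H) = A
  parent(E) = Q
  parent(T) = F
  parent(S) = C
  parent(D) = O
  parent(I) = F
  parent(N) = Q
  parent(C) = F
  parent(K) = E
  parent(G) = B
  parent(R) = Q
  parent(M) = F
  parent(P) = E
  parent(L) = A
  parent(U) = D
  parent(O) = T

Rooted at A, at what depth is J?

A–F–T–J — 3 edges.

3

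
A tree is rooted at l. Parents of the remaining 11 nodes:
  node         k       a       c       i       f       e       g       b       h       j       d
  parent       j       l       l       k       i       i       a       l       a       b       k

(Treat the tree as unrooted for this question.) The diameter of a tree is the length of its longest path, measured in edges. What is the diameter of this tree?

7

Starting from e, a farthest node is h at distance 7.
One longest path: e – i – k – j – b – l – a – h.
So the diameter is 7.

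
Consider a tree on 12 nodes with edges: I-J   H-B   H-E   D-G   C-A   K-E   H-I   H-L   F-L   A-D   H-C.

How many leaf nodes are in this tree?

5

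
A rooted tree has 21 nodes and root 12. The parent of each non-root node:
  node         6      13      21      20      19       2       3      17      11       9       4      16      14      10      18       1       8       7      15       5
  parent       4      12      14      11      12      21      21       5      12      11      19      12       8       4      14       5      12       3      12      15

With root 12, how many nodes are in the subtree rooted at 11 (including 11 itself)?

3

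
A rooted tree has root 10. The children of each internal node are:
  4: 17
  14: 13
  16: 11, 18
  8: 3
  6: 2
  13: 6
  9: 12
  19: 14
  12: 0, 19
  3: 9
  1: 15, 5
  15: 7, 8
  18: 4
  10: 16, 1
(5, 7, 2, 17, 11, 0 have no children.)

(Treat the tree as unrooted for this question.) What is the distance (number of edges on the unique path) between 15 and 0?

5

15–8–3–9–12–0: 5 edges.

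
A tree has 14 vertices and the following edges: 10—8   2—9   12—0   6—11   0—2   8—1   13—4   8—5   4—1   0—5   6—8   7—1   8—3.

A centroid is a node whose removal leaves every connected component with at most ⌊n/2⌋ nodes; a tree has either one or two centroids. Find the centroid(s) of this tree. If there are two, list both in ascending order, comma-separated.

8

If 8 is removed the pieces have sizes 5, 4, 2, 1, 1, all ≤ ⌊14/2⌋ = 7.
No neighbour of 8 does as well, so 8 is the unique centroid.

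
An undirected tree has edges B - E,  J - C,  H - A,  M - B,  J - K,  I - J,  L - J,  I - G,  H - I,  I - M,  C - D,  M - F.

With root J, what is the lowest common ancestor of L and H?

J

Path L→root: L J; path H→root: H I J.
First common node: J.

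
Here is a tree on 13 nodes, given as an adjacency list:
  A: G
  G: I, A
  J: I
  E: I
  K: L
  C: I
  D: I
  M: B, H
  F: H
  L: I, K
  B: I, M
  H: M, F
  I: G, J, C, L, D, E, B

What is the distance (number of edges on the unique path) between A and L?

Walking from A: A – G – I – L. Length 3.

3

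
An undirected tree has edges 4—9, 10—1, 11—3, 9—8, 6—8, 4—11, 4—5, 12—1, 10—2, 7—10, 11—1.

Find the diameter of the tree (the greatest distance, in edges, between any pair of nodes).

7

A longest path is 6-8-9-4-11-1-10-7, with 7 edges.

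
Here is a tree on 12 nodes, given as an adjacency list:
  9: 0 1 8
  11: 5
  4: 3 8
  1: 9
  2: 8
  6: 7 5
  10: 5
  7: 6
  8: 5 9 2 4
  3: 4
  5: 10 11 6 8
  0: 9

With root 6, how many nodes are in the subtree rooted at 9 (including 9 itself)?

9's subtree: {9, 1, 0}, size 3.

3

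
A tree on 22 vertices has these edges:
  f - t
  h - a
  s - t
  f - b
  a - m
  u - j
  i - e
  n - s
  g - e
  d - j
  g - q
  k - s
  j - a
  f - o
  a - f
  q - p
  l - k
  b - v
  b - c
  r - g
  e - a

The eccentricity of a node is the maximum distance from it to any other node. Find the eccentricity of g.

7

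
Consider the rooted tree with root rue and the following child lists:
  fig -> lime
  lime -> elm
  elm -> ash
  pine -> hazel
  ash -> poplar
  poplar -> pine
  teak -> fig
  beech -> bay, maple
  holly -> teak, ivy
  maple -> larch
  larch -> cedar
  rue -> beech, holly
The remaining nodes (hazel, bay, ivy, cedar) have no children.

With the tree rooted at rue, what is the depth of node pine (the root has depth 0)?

8

Climbing from pine to the root: pine – poplar – ash – elm – lime – fig – teak – holly – rue. That's 8 steps.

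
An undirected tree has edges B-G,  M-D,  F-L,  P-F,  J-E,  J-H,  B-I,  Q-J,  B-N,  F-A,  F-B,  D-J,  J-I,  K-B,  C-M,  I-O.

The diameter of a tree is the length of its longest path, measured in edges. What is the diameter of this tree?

7

A longest path is C-M-D-J-I-B-F-L, with 7 edges.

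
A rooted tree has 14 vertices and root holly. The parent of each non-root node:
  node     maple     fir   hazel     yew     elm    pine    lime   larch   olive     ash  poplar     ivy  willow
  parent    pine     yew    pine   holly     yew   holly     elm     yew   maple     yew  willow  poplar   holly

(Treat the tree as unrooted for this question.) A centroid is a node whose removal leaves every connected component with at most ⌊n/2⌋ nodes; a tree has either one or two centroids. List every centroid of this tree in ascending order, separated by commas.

holly

Removing holly splits the tree into components of sizes 6, 4, 3; the largest is 6 ≤ ⌊14/2⌋ = 7.
No neighbour of holly does as well, so holly is the unique centroid.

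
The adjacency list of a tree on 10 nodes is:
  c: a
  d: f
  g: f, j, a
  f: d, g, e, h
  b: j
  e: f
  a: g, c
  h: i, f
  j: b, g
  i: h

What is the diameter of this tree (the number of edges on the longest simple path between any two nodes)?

A longest path is i–h–f–g–a–c, with 5 edges.

5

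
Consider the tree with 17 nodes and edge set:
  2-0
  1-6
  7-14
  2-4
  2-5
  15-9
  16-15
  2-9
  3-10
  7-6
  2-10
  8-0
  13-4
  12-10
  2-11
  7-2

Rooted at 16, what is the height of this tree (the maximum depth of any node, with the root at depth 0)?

6

The longest root-to-leaf path is 16 – 15 – 9 – 2 – 7 – 6 – 1 (6 edges).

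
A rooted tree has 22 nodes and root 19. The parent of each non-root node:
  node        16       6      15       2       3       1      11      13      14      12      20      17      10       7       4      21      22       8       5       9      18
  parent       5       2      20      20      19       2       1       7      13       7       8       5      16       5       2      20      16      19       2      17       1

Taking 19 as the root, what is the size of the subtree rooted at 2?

16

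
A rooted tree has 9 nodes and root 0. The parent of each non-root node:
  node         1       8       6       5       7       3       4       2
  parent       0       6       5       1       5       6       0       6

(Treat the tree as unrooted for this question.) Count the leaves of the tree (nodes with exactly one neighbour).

5

Degree-1 nodes: 2, 3, 4, 7, 8 — 5 of them.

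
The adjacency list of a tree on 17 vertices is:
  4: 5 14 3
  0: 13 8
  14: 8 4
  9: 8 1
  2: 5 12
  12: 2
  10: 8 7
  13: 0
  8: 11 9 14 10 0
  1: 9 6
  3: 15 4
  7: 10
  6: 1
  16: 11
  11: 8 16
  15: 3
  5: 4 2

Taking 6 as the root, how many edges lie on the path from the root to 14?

6 → 1 → 9 → 8 → 14 — 4 edges.

4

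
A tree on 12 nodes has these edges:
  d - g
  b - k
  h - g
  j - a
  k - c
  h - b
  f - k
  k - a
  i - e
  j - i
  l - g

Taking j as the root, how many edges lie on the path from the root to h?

Path from j to h: j → a → k → b → h, which has 4 edges.

4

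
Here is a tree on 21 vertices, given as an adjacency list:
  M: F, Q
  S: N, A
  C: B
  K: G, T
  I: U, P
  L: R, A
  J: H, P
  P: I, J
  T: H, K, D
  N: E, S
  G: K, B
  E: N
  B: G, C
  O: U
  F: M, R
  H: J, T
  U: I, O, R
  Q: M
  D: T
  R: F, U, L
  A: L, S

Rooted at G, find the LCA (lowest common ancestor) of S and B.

S's ancestor chain is S, A, L, R, U, I, P, J, H, T, K, G and B's is B, G; they first meet at G.

G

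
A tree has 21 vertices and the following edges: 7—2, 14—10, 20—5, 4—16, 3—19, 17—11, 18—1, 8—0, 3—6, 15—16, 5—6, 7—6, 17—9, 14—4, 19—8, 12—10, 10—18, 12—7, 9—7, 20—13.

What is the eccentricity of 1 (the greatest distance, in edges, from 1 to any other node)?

The node farthest from 1 is 0, via 1–18–10–12–7–6–3–19–8–0 — 9 edges.

9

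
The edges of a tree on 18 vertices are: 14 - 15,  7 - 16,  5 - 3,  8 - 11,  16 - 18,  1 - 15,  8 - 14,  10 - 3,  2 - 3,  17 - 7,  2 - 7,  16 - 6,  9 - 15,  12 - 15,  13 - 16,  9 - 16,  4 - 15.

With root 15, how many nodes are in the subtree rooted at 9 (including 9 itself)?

11

9's subtree: {9, 16, 13, 7, 18, 6, 2, 17, 3, 10, 5}, size 11.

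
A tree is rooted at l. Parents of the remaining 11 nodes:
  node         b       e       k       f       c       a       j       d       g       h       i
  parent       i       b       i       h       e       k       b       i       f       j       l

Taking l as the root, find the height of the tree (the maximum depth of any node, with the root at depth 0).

6

g sits deepest: l–i–b–j–h–f–g — 6 edges from the root.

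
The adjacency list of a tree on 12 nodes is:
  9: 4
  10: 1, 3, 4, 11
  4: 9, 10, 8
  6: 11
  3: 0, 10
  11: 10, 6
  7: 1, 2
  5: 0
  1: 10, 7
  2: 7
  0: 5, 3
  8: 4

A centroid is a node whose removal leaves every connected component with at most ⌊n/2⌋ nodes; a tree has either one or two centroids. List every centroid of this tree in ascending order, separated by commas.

Delete 10: the remaining components have sizes 3, 3, 3, 2. Max 3 ≤ 6, so 10 is a centroid.
Every other node leaves some component of size > 6, so the centroid is unique.

10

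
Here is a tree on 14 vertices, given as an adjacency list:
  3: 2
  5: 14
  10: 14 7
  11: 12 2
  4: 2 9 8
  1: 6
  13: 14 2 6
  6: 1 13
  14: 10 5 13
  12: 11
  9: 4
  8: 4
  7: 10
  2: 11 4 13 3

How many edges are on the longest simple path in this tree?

6

BFS from 12 reaches 7 last, at distance 6; BFS from 7 confirms no node is farther.
Path: 12-11-2-13-14-10-7.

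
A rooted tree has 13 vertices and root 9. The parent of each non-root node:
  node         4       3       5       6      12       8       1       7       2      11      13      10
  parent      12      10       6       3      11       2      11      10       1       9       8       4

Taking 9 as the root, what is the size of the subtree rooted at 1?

4

1's subtree: {1, 2, 8, 13}, size 4.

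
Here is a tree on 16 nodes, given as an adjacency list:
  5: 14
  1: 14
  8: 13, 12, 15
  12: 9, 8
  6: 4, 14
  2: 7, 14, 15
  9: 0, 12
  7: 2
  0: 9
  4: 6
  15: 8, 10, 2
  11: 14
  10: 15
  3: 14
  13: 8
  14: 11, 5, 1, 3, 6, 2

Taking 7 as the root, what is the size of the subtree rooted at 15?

15's subtree: {15, 8, 10, 12, 13, 9, 0}, size 7.

7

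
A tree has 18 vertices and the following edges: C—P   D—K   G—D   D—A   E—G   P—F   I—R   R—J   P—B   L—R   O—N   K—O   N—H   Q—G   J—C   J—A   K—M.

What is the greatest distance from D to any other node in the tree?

5

The node farthest from D is B (F also at distance 5), via D-A-J-C-P-B — 5 edges.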